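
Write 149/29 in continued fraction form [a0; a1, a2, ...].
[5; 7, 4]

Euclidean algorithm steps:
149 = 5 × 29 + 4
29 = 7 × 4 + 1
4 = 4 × 1 + 0
Continued fraction: [5; 7, 4]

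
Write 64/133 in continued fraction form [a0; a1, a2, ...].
[0; 2, 12, 1, 4]

Euclidean algorithm steps:
64 = 0 × 133 + 64
133 = 2 × 64 + 5
64 = 12 × 5 + 4
5 = 1 × 4 + 1
4 = 4 × 1 + 0
Continued fraction: [0; 2, 12, 1, 4]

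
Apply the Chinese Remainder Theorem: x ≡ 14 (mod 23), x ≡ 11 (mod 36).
83

Using Chinese Remainder Theorem:
M = 23 × 36 = 828
M1 = 36, M2 = 23
y1 = 36^(-1) mod 23 = 16
y2 = 23^(-1) mod 36 = 11
x = (14×36×16 + 11×23×11) mod 828 = 83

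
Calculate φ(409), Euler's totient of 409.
408

409 = 409
φ(n) = n × ∏(1 - 1/p) for each prime p dividing n
φ(409) = 409 × (1 - 1/409) = 408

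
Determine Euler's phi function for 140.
48

140 = 2^2 × 5 × 7
φ(n) = n × ∏(1 - 1/p) for each prime p dividing n
φ(140) = 140 × (1 - 1/2) × (1 - 1/5) × (1 - 1/7) = 48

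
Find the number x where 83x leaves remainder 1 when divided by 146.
95

gcd(83, 146) = 1, so the inverse exists.
Extended Euclidean algorithm on (146, 83):
146 = 1 × 83 + 63  ⟹  63 = (1)·146 + (-1)·83
83 = 1 × 63 + 20  ⟹  20 = (-1)·146 + (2)·83
63 = 3 × 20 + 3  ⟹  3 = (4)·146 + (-7)·83
20 = 6 × 3 + 2  ⟹  2 = (-25)·146 + (44)·83
3 = 1 × 2 + 1  ⟹  1 = (29)·146 + (-51)·83
So (-51)·83 ≡ 1 (mod 146), i.e. 83^(-1) ≡ -51 ≡ 95 (mod 146).
Check: 83 × 95 = 7885 ≡ 1 (mod 146)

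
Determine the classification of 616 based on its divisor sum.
abundant

Proper divisors of 616: sum = 1 + 2 + 4 + 7 + 8 + 11 + 14 + 22 + 28 + 44 + 56 + 77 + 88 + 154 + 308 = 824
Since 824 > 616, 616 is abundant.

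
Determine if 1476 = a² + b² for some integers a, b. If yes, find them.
24² + 30² (a=24, b=30)

Factorization: 1476 = 2^2 × 3^2 × 41
By Fermat: n is sum of two squares iff every prime p ≡ 3 (mod 4) appears to even power.
All primes ≡ 3 (mod 4) appear to even power.
Search a = 0, 1, 2, … for 1476 - a² a perfect square: first hit at a = 24: 1476 - 576 = 900 = 30².
1476 = 24² + 30² = 576 + 900 ✓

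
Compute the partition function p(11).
56

p(n) counts ways to write n as a sum of positive integers (order ignored).
Euler's pentagonal recurrence: p(k) = p(k-1) + p(k-2) - p(k-5) - p(k-7) + p(k-12) + p(k-15) - ... (offsets j(3j∓1)/2, signs ++--, p(0)=1, p(<0)=0).
DP table for k = 0..10: p(0)=1, p(1)=1, p(2)=2, p(3)=3, p(4)=5, p(5)=7, p(6)=11, p(7)=15, p(8)=22, p(9)=30, p(10)=42.
Final step: p(11) = p(10) + p(9) - p(6) - p(4)
= 42 + 30 - 11 - 5
= 56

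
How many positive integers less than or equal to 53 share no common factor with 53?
52

53 = 53
φ(n) = n × ∏(1 - 1/p) for each prime p dividing n
φ(53) = 53 × (1 - 1/53) = 52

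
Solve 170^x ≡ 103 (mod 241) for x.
51

Baby-step giant-step with step n = ⌈√241⌉ = 16.
Baby steps 170^j mod 241 (j:value) for j=0..15: 0:1, 1:170, 2:221, 3:215, 4:159, 5:38, 6:194, 7:204, 8:217, 9:17, 10:239, 11:142, 12:40, 13:52, 14:164, 15:165.
Giant-step multiplier: 170^(-16) ≡ 170^(240-16) = 170^224 ≡ 100 (mod 241).
Giant steps γ_i = 103·100^i mod 241: γ_0=103, γ_1=178, γ_2=207, γ_3=215 (in table at j=3).
x = i·n + j = 3·16 + 3 = 51.
Check: 170^51 ≡ 103 (mod 241).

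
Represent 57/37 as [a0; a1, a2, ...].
[1; 1, 1, 5, 1, 2]

Euclidean algorithm steps:
57 = 1 × 37 + 20
37 = 1 × 20 + 17
20 = 1 × 17 + 3
17 = 5 × 3 + 2
3 = 1 × 2 + 1
2 = 2 × 1 + 0
Continued fraction: [1; 1, 1, 5, 1, 2]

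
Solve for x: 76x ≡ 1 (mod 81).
16

gcd(76, 81) = 1, so the inverse exists.
Extended Euclidean algorithm on (81, 76):
81 = 1 × 76 + 5  ⟹  5 = (1)·81 + (-1)·76
76 = 15 × 5 + 1  ⟹  1 = (-15)·81 + (16)·76
So (16)·76 ≡ 1 (mod 81), i.e. 76^(-1) ≡ 16 (mod 81).
Check: 76 × 16 = 1216 ≡ 1 (mod 81)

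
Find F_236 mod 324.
285

Matrix identity: Q^n = [[F_(n+1), F_n], [F_n, F_(n-1)]] with Q = [[1,1],[1,0]].
n = 236 = 11101100₂. Square-and-multiply, entries mod 324:
Q^1 = [[1,1],[1,0]]
Q^3 = (Q^1)²·Q = [[3,2],[2,1]]
Q^7 = (Q^3)²·Q = [[21,13],[13,8]]
Q^14 = (Q^7)² = [[286,53],[53,233]]
Q^29 = (Q^14)²·Q = [[8,41],[41,291]]
Q^59 = (Q^29)²·Q = [[72,125],[125,271]]
Q^118 = (Q^59)² = [[73,107],[107,290]]
Q^236 = (Q^118)² = [[254,285],[285,293]]
F_236 mod 324 = Q^236[0][1] = 285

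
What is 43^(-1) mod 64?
3

gcd(43, 64) = 1, so the inverse exists.
Extended Euclidean algorithm on (64, 43):
64 = 1 × 43 + 21  ⟹  21 = (1)·64 + (-1)·43
43 = 2 × 21 + 1  ⟹  1 = (-2)·64 + (3)·43
So (3)·43 ≡ 1 (mod 64), i.e. 43^(-1) ≡ 3 (mod 64).
Check: 43 × 3 = 129 ≡ 1 (mod 64)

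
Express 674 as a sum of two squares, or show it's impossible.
7² + 25² (a=7, b=25)

Factorization: 674 = 2 × 337
By Fermat: n is sum of two squares iff every prime p ≡ 3 (mod 4) appears to even power.
All primes ≡ 3 (mod 4) appear to even power.
Search a = 0, 1, 2, … for 674 - a² a perfect square: first hit at a = 7: 674 - 49 = 625 = 25².
674 = 7² + 25² = 49 + 625 ✓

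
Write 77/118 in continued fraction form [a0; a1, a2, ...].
[0; 1, 1, 1, 7, 5]

Euclidean algorithm steps:
77 = 0 × 118 + 77
118 = 1 × 77 + 41
77 = 1 × 41 + 36
41 = 1 × 36 + 5
36 = 7 × 5 + 1
5 = 5 × 1 + 0
Continued fraction: [0; 1, 1, 1, 7, 5]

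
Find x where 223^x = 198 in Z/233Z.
31

Baby-step giant-step with step n = ⌈√233⌉ = 16.
Baby steps 223^j mod 233 (j:value) for j=0..15: 0:1, 1:223, 2:100, 3:165, 4:214, 5:190, 6:197, 7:127, 8:128, 9:118, 10:218, 11:150, 12:131, 13:88, 14:52, 15:179.
Giant-step multiplier: 223^(-16) ≡ 223^(232-16) = 223^216 ≡ 148 (mod 233).
Giant steps γ_i = 198·148^i mod 233: γ_0=198, γ_1=179 (in table at j=15).
x = i·n + j = 1·16 + 15 = 31.
Check: 223^31 ≡ 198 (mod 233).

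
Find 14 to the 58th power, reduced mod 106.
38

Repeated squaring. Binary of 58 = 111010.
14^1 ≡ 14 (mod 106); 14^2 ≡ 90 (mod 106); 14^4 ≡ 44 (mod 106); 14^8 ≡ 28 (mod 106); 14^16 ≡ 42 (mod 106); 14^32 ≡ 68 (mod 106)
14^58 = 14^2 × 14^8 × 14^16 × 14^32 ≡ 38 (mod 106)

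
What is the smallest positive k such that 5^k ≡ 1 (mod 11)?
5

11 is prime, so ord(5) divides φ(11) = 10.
Divisors of 10: 1, 2, 5, 10.
Repeated squaring: 5^1 ≡ 5, 5^2 ≡ 3, 5^4 ≡ 9, 5^8 ≡ 4 (mod 11).
Test 5^d mod 11 for each divisor d in increasing order:
5^1 ≡ 5
5^2 ≡ 3
5^5 = 5^4·5^1 ≡ 1  ← first divisor giving 1
The order is 5.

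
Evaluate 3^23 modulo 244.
27

Repeated squaring. Binary of 23 = 10111.
3^1 ≡ 3 (mod 244); 3^2 ≡ 9 (mod 244); 3^4 ≡ 81 (mod 244); 3^8 ≡ 217 (mod 244); 3^16 ≡ 241 (mod 244)
3^23 = 3^1 × 3^2 × 3^4 × 3^16 ≡ 27 (mod 244)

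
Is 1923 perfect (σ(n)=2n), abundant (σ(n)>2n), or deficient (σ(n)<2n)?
deficient

Proper divisors of 1923: sum = 1 + 3 + 641 = 645
Since 645 < 1923, 1923 is deficient.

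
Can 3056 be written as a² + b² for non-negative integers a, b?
Not possible

Factorization: 3056 = 2^4 × 191
By Fermat: n is sum of two squares iff every prime p ≡ 3 (mod 4) appears to even power.
Prime(s) ≡ 3 (mod 4) with odd exponent: [(191, 1)]
Therefore 3056 cannot be expressed as a² + b².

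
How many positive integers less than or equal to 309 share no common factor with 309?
204

309 = 3 × 103
φ(n) = n × ∏(1 - 1/p) for each prime p dividing n
φ(309) = 309 × (1 - 1/3) × (1 - 1/103) = 204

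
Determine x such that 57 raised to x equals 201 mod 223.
10

Baby-step giant-step with step n = ⌈√223⌉ = 15.
Baby steps 57^j mod 223 (j:value) for j=0..14: 0:1, 1:57, 2:127, 3:103, 4:73, 5:147, 6:128, 7:160, 8:200, 9:27, 10:201, 11:84, 12:105, 13:187, 14:178.
h = 201 is already in the table at j=10, so x = 10.
Check: 57^10 ≡ 201 (mod 223).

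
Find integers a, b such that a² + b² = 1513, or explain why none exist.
12² + 37² (a=12, b=37)

Factorization: 1513 = 17 × 89
By Fermat: n is sum of two squares iff every prime p ≡ 3 (mod 4) appears to even power.
All primes ≡ 3 (mod 4) appear to even power.
Search a = 0, 1, 2, … for 1513 - a² a perfect square: first hit at a = 12: 1513 - 144 = 1369 = 37².
1513 = 12² + 37² = 144 + 1369 ✓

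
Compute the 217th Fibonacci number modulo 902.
695

Matrix identity: Q^n = [[F_(n+1), F_n], [F_n, F_(n-1)]] with Q = [[1,1],[1,0]].
n = 217 = 11011001₂. Square-and-multiply, entries mod 902:
Q^1 = [[1,1],[1,0]]
Q^3 = (Q^1)²·Q = [[3,2],[2,1]]
Q^6 = (Q^3)² = [[13,8],[8,5]]
Q^13 = (Q^6)²·Q = [[377,233],[233,144]]
Q^27 = (Q^13)²·Q = [[307,684],[684,525]]
Q^54 = (Q^27)² = [[159,828],[828,233]]
Q^108 = (Q^54)² = [[89,758],[758,233]]
Q^217 = (Q^108)²·Q = [[329,695],[695,536]]
F_217 mod 902 = Q^217[0][1] = 695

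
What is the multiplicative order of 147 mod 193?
48

193 is prime, so ord(147) divides φ(193) = 192.
Divisors of 192: 1, 2, 3, 4, 6, 8, 12, 16, 24, 32, 48, 64, 96, 192.
Repeated squaring: 147^1 ≡ 147, 147^2 ≡ 186, 147^4 ≡ 49, 147^8 ≡ 85, 147^16 ≡ 84, 147^32 ≡ 108, 147^64 ≡ 84, 147^128 ≡ 108 (mod 193).
Test 147^d mod 193 for each divisor d in increasing order:
147^1 ≡ 147
147^2 ≡ 186
147^3 = 147^2·147^1 ≡ 129
147^4 ≡ 49
147^6 = 147^4·147^2 ≡ 43
147^8 ≡ 85
147^12 = 147^8·147^4 ≡ 112
147^16 ≡ 84
147^24 = 147^16·147^8 ≡ 192
147^32 ≡ 108
147^48 = 147^32·147^16 ≡ 1  ← first divisor giving 1
The order is 48.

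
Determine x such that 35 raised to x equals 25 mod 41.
4

Baby-step giant-step with step n = ⌈√41⌉ = 7.
Baby steps 35^j mod 41 (j:value) for j=0..6: 0:1, 1:35, 2:36, 3:30, 4:25, 5:14, 6:39.
h = 25 is already in the table at j=4, so x = 4.
Check: 35^4 ≡ 25 (mod 41).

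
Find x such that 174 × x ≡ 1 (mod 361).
222

gcd(174, 361) = 1, so the inverse exists.
Extended Euclidean algorithm on (361, 174):
361 = 2 × 174 + 13  ⟹  13 = (1)·361 + (-2)·174
174 = 13 × 13 + 5  ⟹  5 = (-13)·361 + (27)·174
13 = 2 × 5 + 3  ⟹  3 = (27)·361 + (-56)·174
5 = 1 × 3 + 2  ⟹  2 = (-40)·361 + (83)·174
3 = 1 × 2 + 1  ⟹  1 = (67)·361 + (-139)·174
So (-139)·174 ≡ 1 (mod 361), i.e. 174^(-1) ≡ -139 ≡ 222 (mod 361).
Check: 174 × 222 = 38628 ≡ 1 (mod 361)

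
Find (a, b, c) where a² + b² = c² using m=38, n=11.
(1323, 836, 1565)

Euclid's formula: a = m² - n², b = 2mn, c = m² + n²
m = 38, n = 11
a = 38² - 11² = 1444 - 121 = 1323
b = 2 × 38 × 11 = 836
c = 38² + 11² = 1444 + 121 = 1565
Verification: 1323² + 836² = 1750329 + 698896 = 2449225 = 1565² ✓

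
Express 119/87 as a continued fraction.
[1; 2, 1, 2, 1, 1, 4]

Euclidean algorithm steps:
119 = 1 × 87 + 32
87 = 2 × 32 + 23
32 = 1 × 23 + 9
23 = 2 × 9 + 5
9 = 1 × 5 + 4
5 = 1 × 4 + 1
4 = 4 × 1 + 0
Continued fraction: [1; 2, 1, 2, 1, 1, 4]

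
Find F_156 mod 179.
10

Matrix identity: Q^n = [[F_(n+1), F_n], [F_n, F_(n-1)]] with Q = [[1,1],[1,0]].
n = 156 = 10011100₂. Square-and-multiply, entries mod 179:
Q^1 = [[1,1],[1,0]]
Q^2 = (Q^1)² = [[2,1],[1,1]]
Q^4 = (Q^2)² = [[5,3],[3,2]]
Q^9 = (Q^4)²·Q = [[55,34],[34,21]]
Q^19 = (Q^9)²·Q = [[142,64],[64,78]]
Q^39 = (Q^19)²·Q = [[34,95],[95,118]]
Q^78 = (Q^39)² = [[157,120],[120,37]]
Q^156 = (Q^78)² = [[27,10],[10,17]]
F_156 mod 179 = Q^156[0][1] = 10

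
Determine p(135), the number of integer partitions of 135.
9035836076

p(n) counts ways to write n as a sum of positive integers (order ignored).
Euler's pentagonal recurrence: p(k) = p(k-1) + p(k-2) - p(k-5) - p(k-7) + p(k-12) + p(k-15) - ... (offsets j(3j∓1)/2, signs ++--, p(0)=1, p(<0)=0).
DP table for k = 0..134: p(0)=1, p(1)=1, p(2)=2, p(3)=3, p(4)=5, p(5)=7, p(6)=11, p(7)=15, p(8)=22, p(9)=30, p(10)=42, p(11)=56, p(12)=77, p(13)=101, p(14)=135, p(15)=176, p(16)=231, p(17)=297, p(18)=385, p(19)=490, p(20)=627, p(21)=792, p(22)=1002, p(23)=1255, p(24)=1575, p(25)=1958, p(26)=2436, p(27)=3010, p(28)=3718, p(29)=4565, p(30)=5604, p(31)=6842, p(32)=8349, p(33)=10143, p(34)=12310, p(35)=14883, p(36)=17977, p(37)=21637, p(38)=26015, p(39)=31185, p(40)=37338, p(41)=44583, p(42)=53174, p(43)=63261, p(44)=75175, p(45)=89134, p(46)=105558, p(47)=124754, p(48)=147273, p(49)=173525, p(50)=204226, p(51)=239943, p(52)=281589, p(53)=329931, p(54)=386155, p(55)=451276, p(56)=526823, p(57)=614154, p(58)=715220, p(59)=831820, p(60)=966467, p(61)=1121505, p(62)=1300156, p(63)=1505499, p(64)=1741630, p(65)=2012558, p(66)=2323520, p(67)=2679689, p(68)=3087735, p(69)=3554345, p(70)=4087968, p(71)=4697205, p(72)=5392783, p(73)=6185689, p(74)=7089500, p(75)=8118264, p(76)=9289091, p(77)=10619863, p(78)=12132164, p(79)=13848650, p(80)=15796476, p(81)=18004327, p(82)=20506255, p(83)=23338469, p(84)=26543660, p(85)=30167357, p(86)=34262962, p(87)=38887673, p(88)=44108109, p(89)=49995925, p(90)=56634173, p(91)=64112359, p(92)=72533807, p(93)=82010177, p(94)=92669720, p(95)=104651419, p(96)=118114304, p(97)=133230930, p(98)=150198136, p(99)=169229875, p(100)=190569292, p(101)=214481126, p(102)=241265379, p(103)=271248950, p(104)=304801365, p(105)=342325709, p(106)=384276336, p(107)=431149389, p(108)=483502844, p(109)=541946240, p(110)=607163746, p(111)=679903203, p(112)=761002156, p(113)=851376628, p(114)=952050665, p(115)=1064144451, p(116)=1188908248, p(117)=1327710076, p(118)=1482074143, p(119)=1653668665, p(120)=1844349560, p(121)=2056148051, p(122)=2291320912, p(123)=2552338241, p(124)=2841940500, p(125)=3163127352, p(126)=3519222692, p(127)=3913864295, p(128)=4351078600, p(129)=4835271870, p(130)=5371315400, p(131)=5964539504, p(132)=6620830889, p(133)=7346629512, p(134)=8149040695.
Final step: p(135) = p(134) + p(133) - p(130) - p(128) + p(123) + p(120) - p(113) - p(109) + p(100) + p(95) - p(84) - p(78) + p(65) + p(58) - p(43) - p(35) + p(18) + p(9)
= 8149040695 + 7346629512 - 5371315400 - 4351078600 + 2552338241 + 1844349560 - 851376628 - 541946240 + 190569292 + 104651419 - 26543660 - 12132164 + 2012558 + 715220 - 63261 - 14883 + 385 + 30
= 9035836076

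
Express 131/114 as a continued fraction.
[1; 6, 1, 2, 2, 2]

Euclidean algorithm steps:
131 = 1 × 114 + 17
114 = 6 × 17 + 12
17 = 1 × 12 + 5
12 = 2 × 5 + 2
5 = 2 × 2 + 1
2 = 2 × 1 + 0
Continued fraction: [1; 6, 1, 2, 2, 2]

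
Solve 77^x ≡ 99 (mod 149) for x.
145

Baby-step giant-step with step n = ⌈√149⌉ = 13.
Baby steps 77^j mod 149 (j:value) for j=0..12: 0:1, 1:77, 2:118, 3:146, 4:67, 5:93, 6:9, 7:97, 8:19, 9:122, 10:7, 11:92, 12:81.
Giant-step multiplier: 77^(-13) ≡ 77^(148-13) = 77^135 ≡ 78 (mod 149).
Giant steps γ_i = 99·78^i mod 149: γ_0=99, γ_1=123, γ_2=58, γ_3=54, γ_4=40, γ_5=140, γ_6=43, γ_7=76, γ_8=117, γ_9=37, γ_10=55, γ_11=118 (in table at j=2).
x = i·n + j = 11·13 + 2 = 145.
Check: 77^145 ≡ 99 (mod 149).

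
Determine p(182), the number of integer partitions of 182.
819876908323

p(n) counts ways to write n as a sum of positive integers (order ignored).
Euler's pentagonal recurrence: p(k) = p(k-1) + p(k-2) - p(k-5) - p(k-7) + p(k-12) + p(k-15) - ... (offsets j(3j∓1)/2, signs ++--, p(0)=1, p(<0)=0).
DP table for k = 0..181: p(0)=1, p(1)=1, p(2)=2, p(3)=3, p(4)=5, p(5)=7, p(6)=11, p(7)=15, p(8)=22, p(9)=30, p(10)=42, p(11)=56, p(12)=77, p(13)=101, p(14)=135, p(15)=176, p(16)=231, p(17)=297, p(18)=385, p(19)=490, p(20)=627, p(21)=792, p(22)=1002, p(23)=1255, p(24)=1575, p(25)=1958, p(26)=2436, p(27)=3010, p(28)=3718, p(29)=4565, p(30)=5604, p(31)=6842, p(32)=8349, p(33)=10143, p(34)=12310, p(35)=14883, p(36)=17977, p(37)=21637, p(38)=26015, p(39)=31185, p(40)=37338, p(41)=44583, p(42)=53174, p(43)=63261, p(44)=75175, p(45)=89134, p(46)=105558, p(47)=124754, p(48)=147273, p(49)=173525, p(50)=204226, p(51)=239943, p(52)=281589, p(53)=329931, p(54)=386155, p(55)=451276, p(56)=526823, p(57)=614154, p(58)=715220, p(59)=831820, p(60)=966467, p(61)=1121505, p(62)=1300156, p(63)=1505499, p(64)=1741630, p(65)=2012558, p(66)=2323520, p(67)=2679689, p(68)=3087735, p(69)=3554345, p(70)=4087968, p(71)=4697205, p(72)=5392783, p(73)=6185689, p(74)=7089500, p(75)=8118264, p(76)=9289091, p(77)=10619863, p(78)=12132164, p(79)=13848650, p(80)=15796476, p(81)=18004327, p(82)=20506255, p(83)=23338469, p(84)=26543660, p(85)=30167357, p(86)=34262962, p(87)=38887673, p(88)=44108109, p(89)=49995925, p(90)=56634173, p(91)=64112359, p(92)=72533807, p(93)=82010177, p(94)=92669720, p(95)=104651419, p(96)=118114304, p(97)=133230930, p(98)=150198136, p(99)=169229875, p(100)=190569292, p(101)=214481126, p(102)=241265379, p(103)=271248950, p(104)=304801365, p(105)=342325709, p(106)=384276336, p(107)=431149389, p(108)=483502844, p(109)=541946240, p(110)=607163746, p(111)=679903203, p(112)=761002156, p(113)=851376628, p(114)=952050665, p(115)=1064144451, p(116)=1188908248, p(117)=1327710076, p(118)=1482074143, p(119)=1653668665, p(120)=1844349560, p(121)=2056148051, p(122)=2291320912, p(123)=2552338241, p(124)=2841940500, p(125)=3163127352, p(126)=3519222692, p(127)=3913864295, p(128)=4351078600, p(129)=4835271870, p(130)=5371315400, p(131)=5964539504, p(132)=6620830889, p(133)=7346629512, p(134)=8149040695, p(135)=9035836076, p(136)=10015581680, p(137)=11097645016, p(138)=12292341831, p(139)=13610949895, p(140)=15065878135, p(141)=16670689208, p(142)=18440293320, p(143)=20390982757, p(144)=22540654445, p(145)=24908858009, p(146)=27517052599, p(147)=30388671978, p(148)=33549419497, p(149)=37027355200, p(150)=40853235313, p(151)=45060624582, p(152)=49686288421, p(153)=54770336324, p(154)=60356673280, p(155)=66493182097, p(156)=73232243759, p(157)=80630964769, p(158)=88751778802, p(159)=97662728555, p(160)=107438159466, p(161)=118159068427, p(162)=129913904637, p(163)=142798995930, p(164)=156919475295, p(165)=172389800255, p(166)=189334822579, p(167)=207890420102, p(168)=228204732751, p(169)=250438925115, p(170)=274768617130, p(171)=301384802048, p(172)=330495499613, p(173)=362326859895, p(174)=397125074750, p(175)=435157697830, p(176)=476715857290, p(177)=522115831195, p(178)=571701605655, p(179)=625846753120, p(180)=684957390936, p(181)=749474411781.
Final step: p(182) = p(181) + p(180) - p(177) - p(175) + p(170) + p(167) - p(160) - p(156) + p(147) + p(142) - p(131) - p(125) + p(112) + p(105) - p(90) - p(82) + p(65) + p(56) - p(37) - p(27) + p(6)
= 749474411781 + 684957390936 - 522115831195 - 435157697830 + 274768617130 + 207890420102 - 107438159466 - 73232243759 + 30388671978 + 18440293320 - 5964539504 - 3163127352 + 761002156 + 342325709 - 56634173 - 20506255 + 2012558 + 526823 - 21637 - 3010 + 11
= 819876908323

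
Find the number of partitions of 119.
1653668665

p(n) counts ways to write n as a sum of positive integers (order ignored).
Euler's pentagonal recurrence: p(k) = p(k-1) + p(k-2) - p(k-5) - p(k-7) + p(k-12) + p(k-15) - ... (offsets j(3j∓1)/2, signs ++--, p(0)=1, p(<0)=0).
DP table for k = 0..118: p(0)=1, p(1)=1, p(2)=2, p(3)=3, p(4)=5, p(5)=7, p(6)=11, p(7)=15, p(8)=22, p(9)=30, p(10)=42, p(11)=56, p(12)=77, p(13)=101, p(14)=135, p(15)=176, p(16)=231, p(17)=297, p(18)=385, p(19)=490, p(20)=627, p(21)=792, p(22)=1002, p(23)=1255, p(24)=1575, p(25)=1958, p(26)=2436, p(27)=3010, p(28)=3718, p(29)=4565, p(30)=5604, p(31)=6842, p(32)=8349, p(33)=10143, p(34)=12310, p(35)=14883, p(36)=17977, p(37)=21637, p(38)=26015, p(39)=31185, p(40)=37338, p(41)=44583, p(42)=53174, p(43)=63261, p(44)=75175, p(45)=89134, p(46)=105558, p(47)=124754, p(48)=147273, p(49)=173525, p(50)=204226, p(51)=239943, p(52)=281589, p(53)=329931, p(54)=386155, p(55)=451276, p(56)=526823, p(57)=614154, p(58)=715220, p(59)=831820, p(60)=966467, p(61)=1121505, p(62)=1300156, p(63)=1505499, p(64)=1741630, p(65)=2012558, p(66)=2323520, p(67)=2679689, p(68)=3087735, p(69)=3554345, p(70)=4087968, p(71)=4697205, p(72)=5392783, p(73)=6185689, p(74)=7089500, p(75)=8118264, p(76)=9289091, p(77)=10619863, p(78)=12132164, p(79)=13848650, p(80)=15796476, p(81)=18004327, p(82)=20506255, p(83)=23338469, p(84)=26543660, p(85)=30167357, p(86)=34262962, p(87)=38887673, p(88)=44108109, p(89)=49995925, p(90)=56634173, p(91)=64112359, p(92)=72533807, p(93)=82010177, p(94)=92669720, p(95)=104651419, p(96)=118114304, p(97)=133230930, p(98)=150198136, p(99)=169229875, p(100)=190569292, p(101)=214481126, p(102)=241265379, p(103)=271248950, p(104)=304801365, p(105)=342325709, p(106)=384276336, p(107)=431149389, p(108)=483502844, p(109)=541946240, p(110)=607163746, p(111)=679903203, p(112)=761002156, p(113)=851376628, p(114)=952050665, p(115)=1064144451, p(116)=1188908248, p(117)=1327710076, p(118)=1482074143.
Final step: p(119) = p(118) + p(117) - p(114) - p(112) + p(107) + p(104) - p(97) - p(93) + p(84) + p(79) - p(68) - p(62) + p(49) + p(42) - p(27) - p(19) + p(2)
= 1482074143 + 1327710076 - 952050665 - 761002156 + 431149389 + 304801365 - 133230930 - 82010177 + 26543660 + 13848650 - 3087735 - 1300156 + 173525 + 53174 - 3010 - 490 + 2
= 1653668665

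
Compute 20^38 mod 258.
100

Repeated squaring. Binary of 38 = 100110.
20^1 ≡ 20 (mod 258); 20^2 ≡ 142 (mod 258); 20^4 ≡ 40 (mod 258); 20^8 ≡ 52 (mod 258); 20^16 ≡ 124 (mod 258); 20^32 ≡ 154 (mod 258)
20^38 = 20^2 × 20^4 × 20^32 ≡ 100 (mod 258)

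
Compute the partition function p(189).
1527273599625

p(n) counts ways to write n as a sum of positive integers (order ignored).
Euler's pentagonal recurrence: p(k) = p(k-1) + p(k-2) - p(k-5) - p(k-7) + p(k-12) + p(k-15) - ... (offsets j(3j∓1)/2, signs ++--, p(0)=1, p(<0)=0).
DP table for k = 0..188: p(0)=1, p(1)=1, p(2)=2, p(3)=3, p(4)=5, p(5)=7, p(6)=11, p(7)=15, p(8)=22, p(9)=30, p(10)=42, p(11)=56, p(12)=77, p(13)=101, p(14)=135, p(15)=176, p(16)=231, p(17)=297, p(18)=385, p(19)=490, p(20)=627, p(21)=792, p(22)=1002, p(23)=1255, p(24)=1575, p(25)=1958, p(26)=2436, p(27)=3010, p(28)=3718, p(29)=4565, p(30)=5604, p(31)=6842, p(32)=8349, p(33)=10143, p(34)=12310, p(35)=14883, p(36)=17977, p(37)=21637, p(38)=26015, p(39)=31185, p(40)=37338, p(41)=44583, p(42)=53174, p(43)=63261, p(44)=75175, p(45)=89134, p(46)=105558, p(47)=124754, p(48)=147273, p(49)=173525, p(50)=204226, p(51)=239943, p(52)=281589, p(53)=329931, p(54)=386155, p(55)=451276, p(56)=526823, p(57)=614154, p(58)=715220, p(59)=831820, p(60)=966467, p(61)=1121505, p(62)=1300156, p(63)=1505499, p(64)=1741630, p(65)=2012558, p(66)=2323520, p(67)=2679689, p(68)=3087735, p(69)=3554345, p(70)=4087968, p(71)=4697205, p(72)=5392783, p(73)=6185689, p(74)=7089500, p(75)=8118264, p(76)=9289091, p(77)=10619863, p(78)=12132164, p(79)=13848650, p(80)=15796476, p(81)=18004327, p(82)=20506255, p(83)=23338469, p(84)=26543660, p(85)=30167357, p(86)=34262962, p(87)=38887673, p(88)=44108109, p(89)=49995925, p(90)=56634173, p(91)=64112359, p(92)=72533807, p(93)=82010177, p(94)=92669720, p(95)=104651419, p(96)=118114304, p(97)=133230930, p(98)=150198136, p(99)=169229875, p(100)=190569292, p(101)=214481126, p(102)=241265379, p(103)=271248950, p(104)=304801365, p(105)=342325709, p(106)=384276336, p(107)=431149389, p(108)=483502844, p(109)=541946240, p(110)=607163746, p(111)=679903203, p(112)=761002156, p(113)=851376628, p(114)=952050665, p(115)=1064144451, p(116)=1188908248, p(117)=1327710076, p(118)=1482074143, p(119)=1653668665, p(120)=1844349560, p(121)=2056148051, p(122)=2291320912, p(123)=2552338241, p(124)=2841940500, p(125)=3163127352, p(126)=3519222692, p(127)=3913864295, p(128)=4351078600, p(129)=4835271870, p(130)=5371315400, p(131)=5964539504, p(132)=6620830889, p(133)=7346629512, p(134)=8149040695, p(135)=9035836076, p(136)=10015581680, p(137)=11097645016, p(138)=12292341831, p(139)=13610949895, p(140)=15065878135, p(141)=16670689208, p(142)=18440293320, p(143)=20390982757, p(144)=22540654445, p(145)=24908858009, p(146)=27517052599, p(147)=30388671978, p(148)=33549419497, p(149)=37027355200, p(150)=40853235313, p(151)=45060624582, p(152)=49686288421, p(153)=54770336324, p(154)=60356673280, p(155)=66493182097, p(156)=73232243759, p(157)=80630964769, p(158)=88751778802, p(159)=97662728555, p(160)=107438159466, p(161)=118159068427, p(162)=129913904637, p(163)=142798995930, p(164)=156919475295, p(165)=172389800255, p(166)=189334822579, p(167)=207890420102, p(168)=228204732751, p(169)=250438925115, p(170)=274768617130, p(171)=301384802048, p(172)=330495499613, p(173)=362326859895, p(174)=397125074750, p(175)=435157697830, p(176)=476715857290, p(177)=522115831195, p(178)=571701605655, p(179)=625846753120, p(180)=684957390936, p(181)=749474411781, p(182)=819876908323, p(183)=896684817527, p(184)=980462880430, p(185)=1071823774337, p(186)=1171432692373, p(187)=1280011042268, p(188)=1398341745571.
Final step: p(189) = p(188) + p(187) - p(184) - p(182) + p(177) + p(174) - p(167) - p(163) + p(154) + p(149) - p(138) - p(132) + p(119) + p(112) - p(97) - p(89) + p(72) + p(63) - p(44) - p(34) + p(13) + p(2)
= 1398341745571 + 1280011042268 - 980462880430 - 819876908323 + 522115831195 + 397125074750 - 207890420102 - 142798995930 + 60356673280 + 37027355200 - 12292341831 - 6620830889 + 1653668665 + 761002156 - 133230930 - 49995925 + 5392783 + 1505499 - 75175 - 12310 + 101 + 2
= 1527273599625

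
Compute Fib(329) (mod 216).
157

Matrix identity: Q^n = [[F_(n+1), F_n], [F_n, F_(n-1)]] with Q = [[1,1],[1,0]].
n = 329 = 101001001₂. Square-and-multiply, entries mod 216:
Q^1 = [[1,1],[1,0]]
Q^2 = (Q^1)² = [[2,1],[1,1]]
Q^5 = (Q^2)²·Q = [[8,5],[5,3]]
Q^10 = (Q^5)² = [[89,55],[55,34]]
Q^20 = (Q^10)² = [[146,69],[69,77]]
Q^41 = (Q^20)²·Q = [[208,157],[157,51]]
Q^82 = (Q^41)² = [[89,55],[55,34]]
Q^164 = (Q^82)² = [[146,69],[69,77]]
Q^329 = (Q^164)²·Q = [[208,157],[157,51]]
F_329 mod 216 = Q^329[0][1] = 157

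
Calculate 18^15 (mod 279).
63

Repeated squaring. Binary of 15 = 1111.
18^1 ≡ 18 (mod 279); 18^2 ≡ 45 (mod 279); 18^4 ≡ 72 (mod 279); 18^8 ≡ 162 (mod 279)
18^15 = 18^1 × 18^2 × 18^4 × 18^8 ≡ 63 (mod 279)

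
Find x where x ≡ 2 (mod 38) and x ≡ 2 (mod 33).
2

Using Chinese Remainder Theorem:
M = 38 × 33 = 1254
M1 = 33, M2 = 38
y1 = 33^(-1) mod 38 = 15
y2 = 38^(-1) mod 33 = 20
x = (2×33×15 + 2×38×20) mod 1254 = 2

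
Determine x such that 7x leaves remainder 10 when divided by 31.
x ≡ 28 (mod 31)

gcd(7, 31) = 1, which divides 10, so solutions exist.
Find 7^(-1) mod 31 by the extended Euclidean algorithm:
31 = 4 × 7 + 3  ⟹  3 = (1)·31 + (-4)·7
7 = 2 × 3 + 1  ⟹  1 = (-2)·31 + (9)·7
So (9)·7 ≡ 1 (mod 31), i.e. 7^(-1) ≡ 9 (mod 31).
x ≡ 9 × 10 = 90 ≡ 28 (mod 31).
Check: 7 × 28 = 196 ≡ 10 (mod 31).
Unique solution: x ≡ 28 (mod 31)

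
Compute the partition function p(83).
23338469

p(n) counts ways to write n as a sum of positive integers (order ignored).
Euler's pentagonal recurrence: p(k) = p(k-1) + p(k-2) - p(k-5) - p(k-7) + p(k-12) + p(k-15) - ... (offsets j(3j∓1)/2, signs ++--, p(0)=1, p(<0)=0).
DP table for k = 0..82: p(0)=1, p(1)=1, p(2)=2, p(3)=3, p(4)=5, p(5)=7, p(6)=11, p(7)=15, p(8)=22, p(9)=30, p(10)=42, p(11)=56, p(12)=77, p(13)=101, p(14)=135, p(15)=176, p(16)=231, p(17)=297, p(18)=385, p(19)=490, p(20)=627, p(21)=792, p(22)=1002, p(23)=1255, p(24)=1575, p(25)=1958, p(26)=2436, p(27)=3010, p(28)=3718, p(29)=4565, p(30)=5604, p(31)=6842, p(32)=8349, p(33)=10143, p(34)=12310, p(35)=14883, p(36)=17977, p(37)=21637, p(38)=26015, p(39)=31185, p(40)=37338, p(41)=44583, p(42)=53174, p(43)=63261, p(44)=75175, p(45)=89134, p(46)=105558, p(47)=124754, p(48)=147273, p(49)=173525, p(50)=204226, p(51)=239943, p(52)=281589, p(53)=329931, p(54)=386155, p(55)=451276, p(56)=526823, p(57)=614154, p(58)=715220, p(59)=831820, p(60)=966467, p(61)=1121505, p(62)=1300156, p(63)=1505499, p(64)=1741630, p(65)=2012558, p(66)=2323520, p(67)=2679689, p(68)=3087735, p(69)=3554345, p(70)=4087968, p(71)=4697205, p(72)=5392783, p(73)=6185689, p(74)=7089500, p(75)=8118264, p(76)=9289091, p(77)=10619863, p(78)=12132164, p(79)=13848650, p(80)=15796476, p(81)=18004327, p(82)=20506255.
Final step: p(83) = p(82) + p(81) - p(78) - p(76) + p(71) + p(68) - p(61) - p(57) + p(48) + p(43) - p(32) - p(26) + p(13) + p(6)
= 20506255 + 18004327 - 12132164 - 9289091 + 4697205 + 3087735 - 1121505 - 614154 + 147273 + 63261 - 8349 - 2436 + 101 + 11
= 23338469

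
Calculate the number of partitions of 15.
176

p(n) counts ways to write n as a sum of positive integers (order ignored).
Euler's pentagonal recurrence: p(k) = p(k-1) + p(k-2) - p(k-5) - p(k-7) + p(k-12) + p(k-15) - ... (offsets j(3j∓1)/2, signs ++--, p(0)=1, p(<0)=0).
DP table for k = 0..14: p(0)=1, p(1)=1, p(2)=2, p(3)=3, p(4)=5, p(5)=7, p(6)=11, p(7)=15, p(8)=22, p(9)=30, p(10)=42, p(11)=56, p(12)=77, p(13)=101, p(14)=135.
Final step: p(15) = p(14) + p(13) - p(10) - p(8) + p(3) + p(0)
= 135 + 101 - 42 - 22 + 3 + 1
= 176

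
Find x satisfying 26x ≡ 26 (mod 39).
x ≡ 1 (mod 3)

gcd(26, 39) = 13, which divides 26, so solutions exist.
Divide through by 13: 2x ≡ 2 (mod 3).
Find 2^(-1) mod 3 by the extended Euclidean algorithm:
3 = 1 × 2 + 1  ⟹  1 = (1)·3 + (-1)·2
So (-1)·2 ≡ 1 (mod 3), i.e. 2^(-1) ≡ -1 ≡ 2 (mod 3).
x ≡ 2 × 2 = 4 ≡ 1 (mod 3).
Check: 26 × 1 = 26 ≡ 26 (mod 39).
x ≡ 1 (mod 3), giving 13 solutions mod 39.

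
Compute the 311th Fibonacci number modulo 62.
27

Matrix identity: Q^n = [[F_(n+1), F_n], [F_n, F_(n-1)]] with Q = [[1,1],[1,0]].
n = 311 = 100110111₂. Square-and-multiply, entries mod 62:
Q^1 = [[1,1],[1,0]]
Q^2 = (Q^1)² = [[2,1],[1,1]]
Q^4 = (Q^2)² = [[5,3],[3,2]]
Q^9 = (Q^4)²·Q = [[55,34],[34,21]]
Q^19 = (Q^9)²·Q = [[7,27],[27,42]]
Q^38 = (Q^19)² = [[34,21],[21,13]]
Q^77 = (Q^38)²·Q = [[42,47],[47,57]]
Q^155 = (Q^77)²·Q = [[8,5],[5,3]]
Q^311 = (Q^155)²·Q = [[20,27],[27,55]]
F_311 mod 62 = Q^311[0][1] = 27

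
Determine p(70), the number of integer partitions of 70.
4087968

p(n) counts ways to write n as a sum of positive integers (order ignored).
Euler's pentagonal recurrence: p(k) = p(k-1) + p(k-2) - p(k-5) - p(k-7) + p(k-12) + p(k-15) - ... (offsets j(3j∓1)/2, signs ++--, p(0)=1, p(<0)=0).
DP table for k = 0..69: p(0)=1, p(1)=1, p(2)=2, p(3)=3, p(4)=5, p(5)=7, p(6)=11, p(7)=15, p(8)=22, p(9)=30, p(10)=42, p(11)=56, p(12)=77, p(13)=101, p(14)=135, p(15)=176, p(16)=231, p(17)=297, p(18)=385, p(19)=490, p(20)=627, p(21)=792, p(22)=1002, p(23)=1255, p(24)=1575, p(25)=1958, p(26)=2436, p(27)=3010, p(28)=3718, p(29)=4565, p(30)=5604, p(31)=6842, p(32)=8349, p(33)=10143, p(34)=12310, p(35)=14883, p(36)=17977, p(37)=21637, p(38)=26015, p(39)=31185, p(40)=37338, p(41)=44583, p(42)=53174, p(43)=63261, p(44)=75175, p(45)=89134, p(46)=105558, p(47)=124754, p(48)=147273, p(49)=173525, p(50)=204226, p(51)=239943, p(52)=281589, p(53)=329931, p(54)=386155, p(55)=451276, p(56)=526823, p(57)=614154, p(58)=715220, p(59)=831820, p(60)=966467, p(61)=1121505, p(62)=1300156, p(63)=1505499, p(64)=1741630, p(65)=2012558, p(66)=2323520, p(67)=2679689, p(68)=3087735, p(69)=3554345.
Final step: p(70) = p(69) + p(68) - p(65) - p(63) + p(58) + p(55) - p(48) - p(44) + p(35) + p(30) - p(19) - p(13) + p(0)
= 3554345 + 3087735 - 2012558 - 1505499 + 715220 + 451276 - 147273 - 75175 + 14883 + 5604 - 490 - 101 + 1
= 4087968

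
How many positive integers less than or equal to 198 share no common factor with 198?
60

198 = 2 × 3^2 × 11
φ(n) = n × ∏(1 - 1/p) for each prime p dividing n
φ(198) = 198 × (1 - 1/2) × (1 - 1/3) × (1 - 1/11) = 60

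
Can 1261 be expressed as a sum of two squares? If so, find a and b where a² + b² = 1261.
6² + 35² (a=6, b=35)

Factorization: 1261 = 13 × 97
By Fermat: n is sum of two squares iff every prime p ≡ 3 (mod 4) appears to even power.
All primes ≡ 3 (mod 4) appear to even power.
Search a = 0, 1, 2, … for 1261 - a² a perfect square: first hit at a = 6: 1261 - 36 = 1225 = 35².
1261 = 6² + 35² = 36 + 1225 ✓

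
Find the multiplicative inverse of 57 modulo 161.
113

gcd(57, 161) = 1, so the inverse exists.
Extended Euclidean algorithm on (161, 57):
161 = 2 × 57 + 47  ⟹  47 = (1)·161 + (-2)·57
57 = 1 × 47 + 10  ⟹  10 = (-1)·161 + (3)·57
47 = 4 × 10 + 7  ⟹  7 = (5)·161 + (-14)·57
10 = 1 × 7 + 3  ⟹  3 = (-6)·161 + (17)·57
7 = 2 × 3 + 1  ⟹  1 = (17)·161 + (-48)·57
So (-48)·57 ≡ 1 (mod 161), i.e. 57^(-1) ≡ -48 ≡ 113 (mod 161).
Check: 57 × 113 = 6441 ≡ 1 (mod 161)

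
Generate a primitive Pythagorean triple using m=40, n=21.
(1159, 1680, 2041)

Euclid's formula: a = m² - n², b = 2mn, c = m² + n²
m = 40, n = 21
a = 40² - 21² = 1600 - 441 = 1159
b = 2 × 40 × 21 = 1680
c = 40² + 21² = 1600 + 441 = 2041
Verification: 1159² + 1680² = 1343281 + 2822400 = 4165681 = 2041² ✓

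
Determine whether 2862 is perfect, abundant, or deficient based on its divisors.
abundant

Proper divisors of 2862: sum = 1 + 2 + 3 + 6 + 9 + 18 + 27 + 53 + 54 + 106 + 159 + 318 + 477 + 954 + 1431 = 3618
Since 3618 > 2862, 2862 is abundant.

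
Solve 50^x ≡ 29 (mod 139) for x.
50

Baby-step giant-step with step n = ⌈√139⌉ = 12.
Baby steps 50^j mod 139 (j:value) for j=0..11: 0:1, 1:50, 2:137, 3:39, 4:4, 5:61, 6:131, 7:17, 8:16, 9:105, 10:107, 11:68.
Giant-step multiplier: 50^(-12) ≡ 50^(138-12) = 50^126 ≡ 63 (mod 139).
Giant steps γ_i = 29·63^i mod 139: γ_0=29, γ_1=20, γ_2=9, γ_3=11, γ_4=137 (in table at j=2).
x = i·n + j = 4·12 + 2 = 50.
Check: 50^50 ≡ 29 (mod 139).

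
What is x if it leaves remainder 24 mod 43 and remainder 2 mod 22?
24

Using Chinese Remainder Theorem:
M = 43 × 22 = 946
M1 = 22, M2 = 43
y1 = 22^(-1) mod 43 = 2
y2 = 43^(-1) mod 22 = 21
x = (24×22×2 + 2×43×21) mod 946 = 24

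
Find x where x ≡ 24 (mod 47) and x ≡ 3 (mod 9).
165

Using Chinese Remainder Theorem:
M = 47 × 9 = 423
M1 = 9, M2 = 47
y1 = 9^(-1) mod 47 = 21
y2 = 47^(-1) mod 9 = 5
x = (24×9×21 + 3×47×5) mod 423 = 165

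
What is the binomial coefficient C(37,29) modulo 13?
9

Using Lucas' theorem:
Write n=37 and k=29 in base 13:
n in base 13: [2, 11]
k in base 13: [2, 3]
C(37,29) mod 13 = ∏ C(n_i, k_i) mod 13
Digit binomials (mod 13): C(2,2) = 1; C(11,3) = 165 ≡ 9
Product: 1 × 9 = 9 ≡ 9 (mod 13)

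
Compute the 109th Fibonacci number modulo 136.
1

Matrix identity: Q^n = [[F_(n+1), F_n], [F_n, F_(n-1)]] with Q = [[1,1],[1,0]].
n = 109 = 1101101₂. Square-and-multiply, entries mod 136:
Q^1 = [[1,1],[1,0]]
Q^3 = (Q^1)²·Q = [[3,2],[2,1]]
Q^6 = (Q^3)² = [[13,8],[8,5]]
Q^13 = (Q^6)²·Q = [[105,97],[97,8]]
Q^27 = (Q^13)²·Q = [[115,34],[34,81]]
Q^54 = (Q^27)² = [[101,0],[0,101]]
Q^109 = (Q^54)²·Q = [[1,1],[1,0]]
F_109 mod 136 = Q^109[0][1] = 1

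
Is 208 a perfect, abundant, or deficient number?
abundant

Proper divisors of 208: sum = 1 + 2 + 4 + 8 + 13 + 16 + 26 + 52 + 104 = 226
Since 226 > 208, 208 is abundant.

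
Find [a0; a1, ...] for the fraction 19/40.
[0; 2, 9, 2]

Euclidean algorithm steps:
19 = 0 × 40 + 19
40 = 2 × 19 + 2
19 = 9 × 2 + 1
2 = 2 × 1 + 0
Continued fraction: [0; 2, 9, 2]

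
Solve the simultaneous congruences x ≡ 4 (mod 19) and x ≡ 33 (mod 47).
80

Using Chinese Remainder Theorem:
M = 19 × 47 = 893
M1 = 47, M2 = 19
y1 = 47^(-1) mod 19 = 17
y2 = 19^(-1) mod 47 = 5
x = (4×47×17 + 33×19×5) mod 893 = 80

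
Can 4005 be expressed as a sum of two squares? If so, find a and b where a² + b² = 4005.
6² + 63² (a=6, b=63)

Factorization: 4005 = 3^2 × 5 × 89
By Fermat: n is sum of two squares iff every prime p ≡ 3 (mod 4) appears to even power.
All primes ≡ 3 (mod 4) appear to even power.
Search a = 0, 1, 2, … for 4005 - a² a perfect square: first hit at a = 6: 4005 - 36 = 3969 = 63².
4005 = 6² + 63² = 36 + 3969 ✓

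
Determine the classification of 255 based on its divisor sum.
deficient

Proper divisors of 255: sum = 1 + 3 + 5 + 15 + 17 + 51 + 85 = 177
Since 177 < 255, 255 is deficient.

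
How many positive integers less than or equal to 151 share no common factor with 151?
150

151 = 151
φ(n) = n × ∏(1 - 1/p) for each prime p dividing n
φ(151) = 151 × (1 - 1/151) = 150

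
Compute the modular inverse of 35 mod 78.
29

gcd(35, 78) = 1, so the inverse exists.
Extended Euclidean algorithm on (78, 35):
78 = 2 × 35 + 8  ⟹  8 = (1)·78 + (-2)·35
35 = 4 × 8 + 3  ⟹  3 = (-4)·78 + (9)·35
8 = 2 × 3 + 2  ⟹  2 = (9)·78 + (-20)·35
3 = 1 × 2 + 1  ⟹  1 = (-13)·78 + (29)·35
So (29)·35 ≡ 1 (mod 78), i.e. 35^(-1) ≡ 29 (mod 78).
Check: 35 × 29 = 1015 ≡ 1 (mod 78)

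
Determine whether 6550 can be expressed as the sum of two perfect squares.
Not possible

Factorization: 6550 = 2 × 5^2 × 131
By Fermat: n is sum of two squares iff every prime p ≡ 3 (mod 4) appears to even power.
Prime(s) ≡ 3 (mod 4) with odd exponent: [(131, 1)]
Therefore 6550 cannot be expressed as a² + b².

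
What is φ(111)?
72

111 = 3 × 37
φ(n) = n × ∏(1 - 1/p) for each prime p dividing n
φ(111) = 111 × (1 - 1/3) × (1 - 1/37) = 72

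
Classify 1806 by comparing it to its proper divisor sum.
abundant

Proper divisors of 1806: sum = 1 + 2 + 3 + 6 + 7 + 14 + 21 + 42 + 43 + 86 + 129 + 258 + 301 + 602 + 903 = 2418
Since 2418 > 1806, 1806 is abundant.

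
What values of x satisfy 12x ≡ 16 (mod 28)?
x ≡ 6 (mod 7)

gcd(12, 28) = 4, which divides 16, so solutions exist.
Divide through by 4: 3x ≡ 4 (mod 7).
Find 3^(-1) mod 7 by the extended Euclidean algorithm:
7 = 2 × 3 + 1  ⟹  1 = (1)·7 + (-2)·3
So (-2)·3 ≡ 1 (mod 7), i.e. 3^(-1) ≡ -2 ≡ 5 (mod 7).
x ≡ 5 × 4 = 20 ≡ 6 (mod 7).
Check: 12 × 6 = 72 ≡ 16 (mod 28).
x ≡ 6 (mod 7), giving 4 solutions mod 28.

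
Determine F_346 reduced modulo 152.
79

Matrix identity: Q^n = [[F_(n+1), F_n], [F_n, F_(n-1)]] with Q = [[1,1],[1,0]].
n = 346 = 101011010₂. Square-and-multiply, entries mod 152:
Q^1 = [[1,1],[1,0]]
Q^2 = (Q^1)² = [[2,1],[1,1]]
Q^5 = (Q^2)²·Q = [[8,5],[5,3]]
Q^10 = (Q^5)² = [[89,55],[55,34]]
Q^21 = (Q^10)²·Q = [[79,2],[2,77]]
Q^43 = (Q^21)²·Q = [[21,13],[13,8]]
Q^86 = (Q^43)² = [[2,73],[73,81]]
Q^173 = (Q^86)²·Q = [[144,13],[13,131]]
Q^346 = (Q^173)² = [[81,79],[79,2]]
F_346 mod 152 = Q^346[0][1] = 79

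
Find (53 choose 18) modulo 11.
1

Using Lucas' theorem:
Write n=53 and k=18 in base 11:
n in base 11: [4, 9]
k in base 11: [1, 7]
C(53,18) mod 11 = ∏ C(n_i, k_i) mod 11
Digit binomials (mod 11): C(4,1) = 4; C(9,7) = 36 ≡ 3
Product: 4 × 3 = 12 ≡ 1 (mod 11)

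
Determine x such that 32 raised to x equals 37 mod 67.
44

Baby-step giant-step with step n = ⌈√67⌉ = 9.
Baby steps 32^j mod 67 (j:value) for j=0..8: 0:1, 1:32, 2:19, 3:5, 4:26, 5:28, 6:25, 7:63, 8:6.
Giant-step multiplier: 32^(-9) ≡ 32^(66-9) = 32^57 ≡ 52 (mod 67).
Giant steps γ_i = 37·52^i mod 67: γ_0=37, γ_1=48, γ_2=17, γ_3=13, γ_4=6 (in table at j=8).
x = i·n + j = 4·9 + 8 = 44.
Check: 32^44 ≡ 37 (mod 67).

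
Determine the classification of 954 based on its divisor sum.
abundant

Proper divisors of 954: sum = 1 + 2 + 3 + 6 + 9 + 18 + 53 + 106 + 159 + 318 + 477 = 1152
Since 1152 > 954, 954 is abundant.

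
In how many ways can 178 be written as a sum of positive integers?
571701605655

p(n) counts ways to write n as a sum of positive integers (order ignored).
Euler's pentagonal recurrence: p(k) = p(k-1) + p(k-2) - p(k-5) - p(k-7) + p(k-12) + p(k-15) - ... (offsets j(3j∓1)/2, signs ++--, p(0)=1, p(<0)=0).
DP table for k = 0..177: p(0)=1, p(1)=1, p(2)=2, p(3)=3, p(4)=5, p(5)=7, p(6)=11, p(7)=15, p(8)=22, p(9)=30, p(10)=42, p(11)=56, p(12)=77, p(13)=101, p(14)=135, p(15)=176, p(16)=231, p(17)=297, p(18)=385, p(19)=490, p(20)=627, p(21)=792, p(22)=1002, p(23)=1255, p(24)=1575, p(25)=1958, p(26)=2436, p(27)=3010, p(28)=3718, p(29)=4565, p(30)=5604, p(31)=6842, p(32)=8349, p(33)=10143, p(34)=12310, p(35)=14883, p(36)=17977, p(37)=21637, p(38)=26015, p(39)=31185, p(40)=37338, p(41)=44583, p(42)=53174, p(43)=63261, p(44)=75175, p(45)=89134, p(46)=105558, p(47)=124754, p(48)=147273, p(49)=173525, p(50)=204226, p(51)=239943, p(52)=281589, p(53)=329931, p(54)=386155, p(55)=451276, p(56)=526823, p(57)=614154, p(58)=715220, p(59)=831820, p(60)=966467, p(61)=1121505, p(62)=1300156, p(63)=1505499, p(64)=1741630, p(65)=2012558, p(66)=2323520, p(67)=2679689, p(68)=3087735, p(69)=3554345, p(70)=4087968, p(71)=4697205, p(72)=5392783, p(73)=6185689, p(74)=7089500, p(75)=8118264, p(76)=9289091, p(77)=10619863, p(78)=12132164, p(79)=13848650, p(80)=15796476, p(81)=18004327, p(82)=20506255, p(83)=23338469, p(84)=26543660, p(85)=30167357, p(86)=34262962, p(87)=38887673, p(88)=44108109, p(89)=49995925, p(90)=56634173, p(91)=64112359, p(92)=72533807, p(93)=82010177, p(94)=92669720, p(95)=104651419, p(96)=118114304, p(97)=133230930, p(98)=150198136, p(99)=169229875, p(100)=190569292, p(101)=214481126, p(102)=241265379, p(103)=271248950, p(104)=304801365, p(105)=342325709, p(106)=384276336, p(107)=431149389, p(108)=483502844, p(109)=541946240, p(110)=607163746, p(111)=679903203, p(112)=761002156, p(113)=851376628, p(114)=952050665, p(115)=1064144451, p(116)=1188908248, p(117)=1327710076, p(118)=1482074143, p(119)=1653668665, p(120)=1844349560, p(121)=2056148051, p(122)=2291320912, p(123)=2552338241, p(124)=2841940500, p(125)=3163127352, p(126)=3519222692, p(127)=3913864295, p(128)=4351078600, p(129)=4835271870, p(130)=5371315400, p(131)=5964539504, p(132)=6620830889, p(133)=7346629512, p(134)=8149040695, p(135)=9035836076, p(136)=10015581680, p(137)=11097645016, p(138)=12292341831, p(139)=13610949895, p(140)=15065878135, p(141)=16670689208, p(142)=18440293320, p(143)=20390982757, p(144)=22540654445, p(145)=24908858009, p(146)=27517052599, p(147)=30388671978, p(148)=33549419497, p(149)=37027355200, p(150)=40853235313, p(151)=45060624582, p(152)=49686288421, p(153)=54770336324, p(154)=60356673280, p(155)=66493182097, p(156)=73232243759, p(157)=80630964769, p(158)=88751778802, p(159)=97662728555, p(160)=107438159466, p(161)=118159068427, p(162)=129913904637, p(163)=142798995930, p(164)=156919475295, p(165)=172389800255, p(166)=189334822579, p(167)=207890420102, p(168)=228204732751, p(169)=250438925115, p(170)=274768617130, p(171)=301384802048, p(172)=330495499613, p(173)=362326859895, p(174)=397125074750, p(175)=435157697830, p(176)=476715857290, p(177)=522115831195.
Final step: p(178) = p(177) + p(176) - p(173) - p(171) + p(166) + p(163) - p(156) - p(152) + p(143) + p(138) - p(127) - p(121) + p(108) + p(101) - p(86) - p(78) + p(61) + p(52) - p(33) - p(23) + p(2)
= 522115831195 + 476715857290 - 362326859895 - 301384802048 + 189334822579 + 142798995930 - 73232243759 - 49686288421 + 20390982757 + 12292341831 - 3913864295 - 2056148051 + 483502844 + 214481126 - 34262962 - 12132164 + 1121505 + 281589 - 10143 - 1255 + 2
= 571701605655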